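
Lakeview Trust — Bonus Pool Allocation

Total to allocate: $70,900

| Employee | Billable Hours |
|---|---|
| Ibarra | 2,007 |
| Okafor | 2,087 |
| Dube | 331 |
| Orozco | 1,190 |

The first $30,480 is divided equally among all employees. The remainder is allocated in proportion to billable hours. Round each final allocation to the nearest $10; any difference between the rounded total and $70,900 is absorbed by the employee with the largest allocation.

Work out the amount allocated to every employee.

First tranche $30,480 split equally: $7,620 each.
Remainder $40,420 by billable hours (total 5,615): Ibarra 14,447.54 → $14,450; Okafor 15,023.43 → $15,020; Dube 2,382.73 → $2,380; Orozco 8,566.30 → $8,570.
Totals: Ibarra $7,620 + $14,450 = $22,070; Okafor $7,620 + $15,020 = $22,640; Dube $7,620 + $2,380 = $10,000; Orozco $7,620 + $8,570 = $16,190.

Ibarra: $22,070; Okafor: $22,640; Dube: $10,000; Orozco: $16,190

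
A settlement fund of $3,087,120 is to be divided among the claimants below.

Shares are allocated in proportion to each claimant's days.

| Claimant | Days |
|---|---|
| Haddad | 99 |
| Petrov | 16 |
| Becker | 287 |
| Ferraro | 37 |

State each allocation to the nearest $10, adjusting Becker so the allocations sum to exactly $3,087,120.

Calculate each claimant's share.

Total days = 439.
Unrounded shares: Haddad 99/439 × $3,087,120 = 696,184.24; Petrov 16/439 × $3,087,120 = 112,514.62; Becker 287/439 × $3,087,120 = 2,018,231.07; Ferraro 37/439 × $3,087,120 = 260,190.07.
After rounding ($10): Haddad $696,180; Petrov $112,510; Becker $2,018,230; Ferraro $260,190. Sum = $3,087,110.
Difference $3,087,120 − $3,087,110 = +$10 applied to Becker: Becker becomes $2,018,240.

Haddad: $696,180; Petrov: $112,510; Becker: $2,018,240; Ferraro: $260,190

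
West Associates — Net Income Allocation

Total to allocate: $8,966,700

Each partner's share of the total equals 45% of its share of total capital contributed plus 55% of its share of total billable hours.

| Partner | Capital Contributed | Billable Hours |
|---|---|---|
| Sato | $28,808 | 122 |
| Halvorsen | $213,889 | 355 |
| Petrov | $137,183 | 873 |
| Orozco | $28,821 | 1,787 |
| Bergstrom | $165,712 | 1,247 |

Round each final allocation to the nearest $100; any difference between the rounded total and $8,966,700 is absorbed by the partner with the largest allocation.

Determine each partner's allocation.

Capital contributed total 574,413; billable hours total 4,384.
Blended shares (45% capital contributed + 55% billable hours): Sato 0.0379; Halvorsen 0.2121; Petrov 0.2170; Orozco 0.2468; Bergstrom 0.2863.
Pro-rata amounts: Sato 339,605.58; Halvorsen 1,901,831.72; Petrov 1,945,716.41; Orozco 2,212,702.27; Bergstrom 2,566,844.02.
After rounding ($100): Sato $339,600; Halvorsen $1,901,800; Petrov $1,945,700; Orozco $2,212,700; Bergstrom $2,566,800. Sum = $8,966,600.
Difference $8,966,700 − $8,966,600 = +$100 applied to largest allocation (Bergstrom): Bergstrom becomes $2,566,900.

Sato: $339,600; Halvorsen: $1,901,800; Petrov: $1,945,700; Orozco: $2,212,700; Bergstrom: $2,566,900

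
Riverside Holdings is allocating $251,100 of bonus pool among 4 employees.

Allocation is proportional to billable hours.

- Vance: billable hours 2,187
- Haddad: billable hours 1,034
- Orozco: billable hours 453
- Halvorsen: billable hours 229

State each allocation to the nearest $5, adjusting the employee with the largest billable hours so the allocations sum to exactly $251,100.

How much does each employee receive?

Vance: $140,695 | Haddad: $66,525 | Orozco: $29,145 | Halvorsen: $14,735

Billable hours total: 3,903.
Proportional shares: Vance 2,187/3,903 × $251,100 = 140,700.92; Haddad 1,034/3,903 × $251,100 = 66,522.52; Orozco 453/3,903 × $251,100 = 29,143.81; Halvorsen 229/3,903 × $251,100 = 14,732.74.
Rounded to nearest $5: Vance $140,700; Haddad $66,525; Orozco $29,145; Halvorsen $14,735. Sum = $251,105.
Difference $251,100 − $251,105 = −$5 applied to largest billable hours (Vance): Vance becomes $140,695.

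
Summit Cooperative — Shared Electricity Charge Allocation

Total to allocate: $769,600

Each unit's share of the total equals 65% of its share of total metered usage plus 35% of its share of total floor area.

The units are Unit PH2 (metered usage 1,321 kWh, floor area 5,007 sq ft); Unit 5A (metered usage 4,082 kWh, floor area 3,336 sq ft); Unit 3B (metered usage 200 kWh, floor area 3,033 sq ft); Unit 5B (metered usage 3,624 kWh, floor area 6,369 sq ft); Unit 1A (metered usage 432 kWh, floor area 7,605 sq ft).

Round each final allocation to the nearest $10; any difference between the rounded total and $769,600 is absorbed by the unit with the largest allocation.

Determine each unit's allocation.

Totals — metered usage 9,659, floor area 25,350.
Combined weights (65% metered usage + 35% floor area): Unit PH2 0.1580; Unit 5A 0.3208; Unit 3B 0.0553; Unit 5B 0.3318; Unit 1A 0.1341.
Unrounded shares: Unit PH2 121,617.23; Unit 5A 246,854.08; Unit 3B 42,585.58; Unit 5B 255,361.81; Unit 1A 103,181.30.
At nearest $10: Unit PH2 $121,620; Unit 5A $246,850; Unit 3B $42,590; Unit 5B $255,360; Unit 1A $103,180. Sum = $769,600.
Rounded total matches; no reconciliation needed.

Unit PH2: $121,620; Unit 5A: $246,850; Unit 3B: $42,590; Unit 5B: $255,360; Unit 1A: $103,180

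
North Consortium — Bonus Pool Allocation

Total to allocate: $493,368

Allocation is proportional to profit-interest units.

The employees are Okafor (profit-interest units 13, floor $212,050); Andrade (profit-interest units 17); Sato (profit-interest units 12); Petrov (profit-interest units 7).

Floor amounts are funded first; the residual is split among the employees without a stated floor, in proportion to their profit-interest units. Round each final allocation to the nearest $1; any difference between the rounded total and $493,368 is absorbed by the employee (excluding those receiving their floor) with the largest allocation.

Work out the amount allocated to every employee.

Minimums first: Okafor $212,050. Remaining pool $281,318.
Remaining pool split over remaining profit-interest units 36: Andrade 132,844.61 → $132,845; Sato 93,772.67 → $93,773; Petrov 54,700.72 → $54,701.
Rounding difference −$1 applied to Andrade → $132,844.

Okafor: $212,050 | Andrade: $132,844 | Sato: $93,773 | Petrov: $54,701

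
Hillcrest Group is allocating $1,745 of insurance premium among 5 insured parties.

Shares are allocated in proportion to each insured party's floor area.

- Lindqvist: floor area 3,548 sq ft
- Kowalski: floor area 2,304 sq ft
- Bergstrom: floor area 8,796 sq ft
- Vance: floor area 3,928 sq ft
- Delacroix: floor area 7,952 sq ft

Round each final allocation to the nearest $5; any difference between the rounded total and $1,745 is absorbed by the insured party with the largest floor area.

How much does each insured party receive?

Combined floor area = 3,548 + 2,304 + 8,796 + 3,928 + 7,952 = 26,528.
Raw shares: Lindqvist 233.39; Kowalski 151.56; Bergstrom 578.60; Vance 258.38; Delacroix 523.08.
After rounding ($5): Lindqvist $235; Kowalski $150; Bergstrom $580; Vance $260; Delacroix $525. Sum = $1,750.
Difference $1,745 − $1,750 = −$5 applied to largest floor area (Bergstrom): Bergstrom becomes $575.

Lindqvist: $235 · Kowalski: $150 · Bergstrom: $575 · Vance: $260 · Delacroix: $525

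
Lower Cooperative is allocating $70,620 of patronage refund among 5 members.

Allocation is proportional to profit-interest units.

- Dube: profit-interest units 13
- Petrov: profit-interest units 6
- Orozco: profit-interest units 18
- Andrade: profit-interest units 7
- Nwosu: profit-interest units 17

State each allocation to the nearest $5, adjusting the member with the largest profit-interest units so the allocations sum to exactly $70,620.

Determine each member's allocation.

Total profit-interest units = 13 + 6 + 18 + 7 + 17 = 61.
Proportional shares: Dube 15,050.16; Petrov 6,946.23; Orozco 20,838.69; Andrade 8,103.93; Nwosu 19,680.98.
Rounded to nearest $5: Dube $15,050; Petrov $6,945; Orozco $20,840; Andrade $8,105; Nwosu $19,680. Sum = $70,620.
No rounding difference to absorb.

Dube: $15,050 · Petrov: $6,945 · Orozco: $20,840 · Andrade: $8,105 · Nwosu: $19,680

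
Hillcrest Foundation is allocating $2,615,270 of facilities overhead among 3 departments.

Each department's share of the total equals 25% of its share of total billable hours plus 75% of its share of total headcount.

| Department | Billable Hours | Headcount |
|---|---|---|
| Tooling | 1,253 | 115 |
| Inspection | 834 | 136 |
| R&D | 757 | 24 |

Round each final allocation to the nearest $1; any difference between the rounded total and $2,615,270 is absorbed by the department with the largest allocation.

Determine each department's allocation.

Tooling: $1,108,300 | Inspection: $1,161,759 | R&D: $345,211

Billable hours total 2,844; headcount total 275.
Blended shares (25% billable hours + 75% headcount): Tooling 0.4238; Inspection 0.4442; R&D 0.1320.
Raw shares: Tooling 1,108,300.498; Inspection 1,161,758.71; R&D 345,210.79.
Rounded to nearest $1: Tooling $1,108,300; Inspection $1,161,759; R&D $345,211. Sum = $2,615,270.
No rounding difference to absorb.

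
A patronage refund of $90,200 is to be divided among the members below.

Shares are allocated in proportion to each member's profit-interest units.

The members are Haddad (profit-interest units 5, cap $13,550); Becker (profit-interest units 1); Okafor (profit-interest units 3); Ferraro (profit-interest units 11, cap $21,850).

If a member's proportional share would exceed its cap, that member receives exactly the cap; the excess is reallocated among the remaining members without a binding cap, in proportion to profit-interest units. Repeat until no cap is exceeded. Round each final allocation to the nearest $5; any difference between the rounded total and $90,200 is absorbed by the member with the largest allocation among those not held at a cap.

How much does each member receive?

Total profit-interest units = 20.
Unconstrained shares: Haddad 22,550.00; Becker 4,510.00; Okafor 13,530.00; Ferraro 49,610.00.
Held at cap: Haddad ($13,550), Ferraro ($21,850); remaining pool $54,800 reallocated over remaining profit-interest units 4.
Shares after redistribution: Becker 13,700.00 → $13,700; Okafor 41,100.00 → $41,100.

Haddad: $13,550 · Becker: $13,700 · Okafor: $41,100 · Ferraro: $21,850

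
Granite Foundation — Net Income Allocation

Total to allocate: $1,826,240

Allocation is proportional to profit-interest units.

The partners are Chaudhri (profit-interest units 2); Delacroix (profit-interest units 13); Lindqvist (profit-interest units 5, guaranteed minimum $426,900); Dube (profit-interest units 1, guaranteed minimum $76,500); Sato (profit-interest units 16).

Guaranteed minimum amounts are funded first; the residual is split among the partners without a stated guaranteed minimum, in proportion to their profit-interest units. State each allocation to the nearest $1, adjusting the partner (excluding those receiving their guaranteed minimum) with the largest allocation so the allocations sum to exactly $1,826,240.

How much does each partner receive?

Fund the minimums — Lindqvist $426,900; Dube $76,500. Remaining pool $1,322,840.
Remaining pool split over remaining profit-interest units 31: Chaudhri 85,344.52 → $85,345; Delacroix 554,739.35 → $554,739; Sato 682,756.13 → $682,756.

Chaudhri: $85,345 · Delacroix: $554,739 · Lindqvist: $426,900 · Dube: $76,500 · Sato: $682,756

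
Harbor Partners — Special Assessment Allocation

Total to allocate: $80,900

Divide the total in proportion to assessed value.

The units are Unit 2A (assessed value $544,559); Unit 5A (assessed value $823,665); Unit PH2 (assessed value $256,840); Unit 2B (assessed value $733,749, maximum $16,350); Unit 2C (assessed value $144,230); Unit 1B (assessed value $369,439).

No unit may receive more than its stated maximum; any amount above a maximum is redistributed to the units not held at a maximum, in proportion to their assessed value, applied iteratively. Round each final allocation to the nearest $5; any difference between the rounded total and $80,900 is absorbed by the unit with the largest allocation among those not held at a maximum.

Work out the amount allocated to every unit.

Total assessed value = 2,872,482.
Pro-rata shares before constraints: Unit 2A 15,336.85; Unit 5A 23,197.53; Unit PH2 7,233.59; Unit 2B 20,665.16; Unit 2C 4,062.06; Unit 1B 10,404.81.
Capped: Unit 2B ($16,350); balance $64,550 reallocated over remaining assessed value 2,138,733.
Remaining shares: Unit 2A 16,435.56 → $16,435; Unit 5A 24,859.38 → $24,860; Unit PH2 7,751.80 → $7,750; Unit 2C 4,353.07 → $4,355; Unit 1B 11,150.19 → $11,150.

Unit 2A: $16,435; Unit 5A: $24,860; Unit PH2: $7,750; Unit 2B: $16,350; Unit 2C: $4,355; Unit 1B: $11,150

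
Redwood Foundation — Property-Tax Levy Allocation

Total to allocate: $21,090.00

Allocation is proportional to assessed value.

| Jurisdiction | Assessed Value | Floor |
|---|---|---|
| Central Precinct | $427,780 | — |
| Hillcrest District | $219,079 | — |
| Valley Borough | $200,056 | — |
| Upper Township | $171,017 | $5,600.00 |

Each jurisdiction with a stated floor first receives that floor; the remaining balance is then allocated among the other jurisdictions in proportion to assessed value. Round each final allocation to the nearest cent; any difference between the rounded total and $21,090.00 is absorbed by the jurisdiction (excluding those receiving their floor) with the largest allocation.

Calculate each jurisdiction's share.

Central Precinct: $7,824.05 | Hillcrest District: $4,006.94 | Valley Borough: $3,659.01 | Upper Township: $5,600.00

Minimums first: Upper Township $5,600.00. Residual $15,490.00.
Residual split over remaining assessed value 846,915: Central Precinct 7,824.0581 → $7,824.06; Hillcrest District 4,006.9354 → $4,006.94; Valley Borough 3,659.0064 → $3,659.01.
Rounding difference −$0.01 applied to Central Precinct → $7,824.05.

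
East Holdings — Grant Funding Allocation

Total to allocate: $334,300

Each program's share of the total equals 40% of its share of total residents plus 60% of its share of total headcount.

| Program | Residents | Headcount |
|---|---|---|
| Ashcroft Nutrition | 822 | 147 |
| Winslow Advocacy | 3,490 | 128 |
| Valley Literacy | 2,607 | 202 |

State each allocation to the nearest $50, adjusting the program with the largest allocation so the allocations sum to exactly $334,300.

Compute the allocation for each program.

Totals — residents 6,919, headcount 477.
Combined weights (40% residents + 60% headcount): Ashcroft Nutrition 0.2324; Winslow Advocacy 0.3628; Valley Literacy 0.4048.
Unrounded shares: Ashcroft Nutrition 77,700.34; Winslow Advocacy 121,273.86; Valley Literacy 135,325.80.
After rounding ($50): Ashcroft Nutrition $77,700; Winslow Advocacy $121,250; Valley Literacy $135,350. Sum = $334,300.
No rounding difference to absorb.

Ashcroft Nutrition: $77,700 | Winslow Advocacy: $121,250 | Valley Literacy: $135,350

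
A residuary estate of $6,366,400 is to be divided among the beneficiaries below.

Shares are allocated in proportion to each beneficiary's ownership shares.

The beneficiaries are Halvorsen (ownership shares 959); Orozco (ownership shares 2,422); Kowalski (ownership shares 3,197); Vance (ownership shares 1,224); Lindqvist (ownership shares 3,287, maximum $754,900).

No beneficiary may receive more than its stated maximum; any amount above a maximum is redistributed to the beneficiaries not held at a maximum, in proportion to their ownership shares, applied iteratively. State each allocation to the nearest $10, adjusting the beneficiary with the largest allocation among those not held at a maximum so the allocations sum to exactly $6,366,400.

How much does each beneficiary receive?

Sum of ownership shares: 11,089.
Pro-rata shares before constraints: Halvorsen 550,579.64; Orozco 1,390,514.997; Kowalski 1,835,456.83; Vance 702,721.04; Lindqvist 1,887,127.50.
Held at cap: Lindqvist ($754,900); residual $5,611,500 reallocated over remaining ownership shares 7,802.
Remaining shares: Halvorsen 689,749.87 → $689,750; Orozco 1,741,996.03 → $1,742,000; Kowalski 2,299,405.99 → $2,299,410; Vance 880,348.12 → $880,350.
Rounding difference −$10 applied to Kowalski → $2,299,400.

Halvorsen: $689,750 | Orozco: $1,742,000 | Kowalski: $2,299,400 | Vance: $880,350 | Lindqvist: $754,900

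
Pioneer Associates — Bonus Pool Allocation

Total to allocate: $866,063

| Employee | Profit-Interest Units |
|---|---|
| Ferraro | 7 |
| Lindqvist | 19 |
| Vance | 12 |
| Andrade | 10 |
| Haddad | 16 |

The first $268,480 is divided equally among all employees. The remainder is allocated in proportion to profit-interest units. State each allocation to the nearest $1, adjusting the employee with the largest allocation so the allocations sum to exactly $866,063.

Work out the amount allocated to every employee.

Ferraro: $119,057; Lindqvist: $231,103; Vance: $165,743; Andrade: $147,068; Haddad: $203,092

First tranche $268,480 split equally: $53,696 each.
Remainder $597,583 by profit-interest units (total 64): Ferraro 65,360.64 → $65,361; Lindqvist 177,407.45 → $177,407; Vance 112,046.81 → $112,047; Andrade 93,372.34 → $93,372; Haddad 149,395.75 → $149,396.
Totals: Ferraro $53,696 + $65,361 = $119,057; Lindqvist $53,696 + $177,407 = $231,103; Vance $53,696 + $112,047 = $165,743; Andrade $53,696 + $93,372 = $147,068; Haddad $53,696 + $149,396 = $203,092.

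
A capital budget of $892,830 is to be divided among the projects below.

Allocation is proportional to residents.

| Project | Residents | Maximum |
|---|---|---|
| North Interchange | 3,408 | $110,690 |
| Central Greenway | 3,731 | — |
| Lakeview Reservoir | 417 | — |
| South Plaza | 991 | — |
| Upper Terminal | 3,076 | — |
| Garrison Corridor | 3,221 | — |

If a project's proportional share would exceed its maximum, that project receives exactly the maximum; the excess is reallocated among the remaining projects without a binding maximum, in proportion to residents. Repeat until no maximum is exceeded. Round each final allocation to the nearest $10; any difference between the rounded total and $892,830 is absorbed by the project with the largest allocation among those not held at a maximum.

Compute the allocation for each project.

Sum of residents: 14,844.
Proportional shares (ignoring caps): North Interchange 204,982.80; Central Greenway 224,410.45; Lakeview Reservoir 25,081.52; South Plaza 59,606.21; Upper Terminal 185,013.82; Garrison Corridor 193,735.21.
Capped: North Interchange ($110,690); remaining pool $782,140 reallocated over remaining residents 11,436.
Redistributed shares: Central Greenway 255,173.52 → $255,170; Lakeview Reservoir 28,519.80 → $28,520; South Plaza 67,777.26 → $67,780; Upper Terminal 210,376.24 → $210,380; Garrison Corridor 220,293.19 → $220,290.

North Interchange: $110,690 · Central Greenway: $255,170 · Lakeview Reservoir: $28,520 · South Plaza: $67,780 · Upper Terminal: $210,380 · Garrison Corridor: $220,290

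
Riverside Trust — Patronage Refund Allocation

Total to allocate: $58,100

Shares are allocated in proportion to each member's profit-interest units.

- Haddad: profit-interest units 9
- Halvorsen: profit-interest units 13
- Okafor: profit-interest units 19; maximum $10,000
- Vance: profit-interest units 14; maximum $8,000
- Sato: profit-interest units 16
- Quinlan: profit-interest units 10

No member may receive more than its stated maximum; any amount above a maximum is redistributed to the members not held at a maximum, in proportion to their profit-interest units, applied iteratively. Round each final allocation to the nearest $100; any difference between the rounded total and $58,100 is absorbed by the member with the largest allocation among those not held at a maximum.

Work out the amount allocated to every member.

Haddad: $7,500 · Halvorsen: $10,900 · Okafor: $10,000 · Vance: $8,000 · Sato: $13,300 · Quinlan: $8,400

Total profit-interest units = 81.
Pro-rata shares before constraints: Haddad 6,455.56; Halvorsen 9,324.69; Okafor 13,628.40; Vance 10,041.98; Sato 11,476.54; Quinlan 7,172.84.
Capped: Okafor ($10,000), Vance ($8,000); remaining pool $40,100 reallocated over remaining profit-interest units 48.
Remaining shares: Haddad 7,518.75 → $7,500; Halvorsen 10,860.42 → $10,900; Sato 13,366.67 → $13,400; Quinlan 8,354.17 → $8,400.
Rounding difference −$100 applied to Sato → $13,300.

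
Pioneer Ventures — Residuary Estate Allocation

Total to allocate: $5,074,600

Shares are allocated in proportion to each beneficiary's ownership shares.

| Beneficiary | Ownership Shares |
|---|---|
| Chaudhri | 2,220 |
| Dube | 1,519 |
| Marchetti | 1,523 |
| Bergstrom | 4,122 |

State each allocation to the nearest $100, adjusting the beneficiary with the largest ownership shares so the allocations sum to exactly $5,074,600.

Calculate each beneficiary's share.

Ownership shares total: 2,220 + 1,519 + 1,523 + 4,122 = 9,384.
Raw shares: Chaudhri 1,200,512.79; Dube 821,431.95; Marchetti 823,595.03; Bergstrom 2,229,060.23.
After rounding ($100): Chaudhri $1,200,500; Dube $821,400; Marchetti $823,600; Bergstrom $2,229,100. Sum = $5,074,600.
Rounded total matches; no reconciliation needed.

Chaudhri: $1,200,500 | Dube: $821,400 | Marchetti: $823,600 | Bergstrom: $2,229,100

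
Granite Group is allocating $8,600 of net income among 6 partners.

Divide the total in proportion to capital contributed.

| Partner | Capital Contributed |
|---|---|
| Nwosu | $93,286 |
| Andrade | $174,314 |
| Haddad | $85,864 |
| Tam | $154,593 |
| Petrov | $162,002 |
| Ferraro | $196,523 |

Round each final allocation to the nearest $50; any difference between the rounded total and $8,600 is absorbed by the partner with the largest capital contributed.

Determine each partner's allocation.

Nwosu: $950; Andrade: $1,750; Haddad: $850; Tam: $1,550; Petrov: $1,600; Ferraro: $1,900

Total capital contributed = 866,582.
Proportional shares: Nwosu 93,286/866,582 × $8,600 = 925.77; Andrade 174,314/866,582 × $8,600 = 1,729.90; Haddad 85,864/866,582 × $8,600 = 852.12; Tam 154,593/866,582 × $8,600 = 1,534.19; Petrov 162,002/866,582 × $8,600 = 1,607.72; Ferraro 196,523/866,582 × $8,600 = 1,950.30.
After rounding ($50): Nwosu $950; Andrade $1,750; Haddad $850; Tam $1,550; Petrov $1,600; Ferraro $1,950. Sum = $8,650.
Difference $8,600 − $8,650 = −$50 applied to largest capital contributed (Ferraro): Ferraro becomes $1,900.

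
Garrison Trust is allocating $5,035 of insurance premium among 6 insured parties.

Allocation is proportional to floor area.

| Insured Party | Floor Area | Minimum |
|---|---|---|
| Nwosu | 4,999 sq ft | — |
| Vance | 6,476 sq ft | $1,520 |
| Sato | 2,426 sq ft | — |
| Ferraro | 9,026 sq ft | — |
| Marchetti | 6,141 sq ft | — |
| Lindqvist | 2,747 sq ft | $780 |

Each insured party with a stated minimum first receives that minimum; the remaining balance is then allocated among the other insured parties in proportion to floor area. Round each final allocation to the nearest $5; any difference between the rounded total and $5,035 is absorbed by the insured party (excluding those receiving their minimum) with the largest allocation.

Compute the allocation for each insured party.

Nwosu: $605 | Vance: $1,520 | Sato: $295 | Ferraro: $1,090 | Marchetti: $745 | Lindqvist: $780

Fund the minimums — Vance $1,520; Lindqvist $780. Residual $2,735.
Residual split over remaining floor area 22,592: Nwosu 605.18 → $605; Sato 293.69 → $295; Ferraro 1,092.69 → $1,095; Marchetti 743.43 → $745.
Rounding difference −$5 applied to Ferraro → $1,090.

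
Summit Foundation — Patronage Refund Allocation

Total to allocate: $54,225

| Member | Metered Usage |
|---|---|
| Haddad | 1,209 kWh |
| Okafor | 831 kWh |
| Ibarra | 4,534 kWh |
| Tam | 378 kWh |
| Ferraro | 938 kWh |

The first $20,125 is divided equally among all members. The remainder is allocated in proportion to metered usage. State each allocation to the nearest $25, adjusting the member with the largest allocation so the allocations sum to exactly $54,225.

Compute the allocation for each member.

$20,125 shared equally gives $4,025 per member.
Remainder $34,100 by metered usage (total 7,890): Haddad 5,225.21 → $5,225; Okafor 3,591.52 → $3,600; Ibarra 19,595.61 → $19,600; Tam 1,633.69 → $1,625; Ferraro 4,053.97 → $4,050.
Totals: Haddad $4,025 + $5,225 = $9,250; Okafor $4,025 + $3,600 = $7,625; Ibarra $4,025 + $19,600 = $23,625; Tam $4,025 + $1,625 = $5,650; Ferraro $4,025 + $4,050 = $8,075.

Haddad: $9,250 | Okafor: $7,625 | Ibarra: $23,625 | Tam: $5,650 | Ferraro: $8,075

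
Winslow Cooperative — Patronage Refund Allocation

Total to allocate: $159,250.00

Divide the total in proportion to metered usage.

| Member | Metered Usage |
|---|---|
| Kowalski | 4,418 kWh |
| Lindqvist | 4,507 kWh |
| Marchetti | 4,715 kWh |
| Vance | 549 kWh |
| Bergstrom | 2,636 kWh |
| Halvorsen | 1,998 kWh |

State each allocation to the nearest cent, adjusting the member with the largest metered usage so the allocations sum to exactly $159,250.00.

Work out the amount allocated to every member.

Total metered usage = 4,418 + 4,507 + 4,715 + 549 + 2,636 + 1,998 = 18,823.
Raw shares: Kowalski 37,378.0216; Lindqvist 38,130.9967; Marchetti 39,890.7586; Vance 4,644.7564; Bergstrom 22,301.5991; Halvorsen 16,903.8676.
At nearest cent: Kowalski $37,378.02; Lindqvist $38,131.00; Marchetti $39,890.76; Vance $4,644.76; Bergstrom $22,301.60; Halvorsen $16,903.87. Sum = $159,250.01.
Difference $159,250.00 − $159,250.01 = −$0.01 applied to largest metered usage (Marchetti): Marchetti becomes $39,890.75.

Kowalski: $37,378.02; Lindqvist: $38,131.00; Marchetti: $39,890.75; Vance: $4,644.76; Bergstrom: $22,301.60; Halvorsen: $16,903.87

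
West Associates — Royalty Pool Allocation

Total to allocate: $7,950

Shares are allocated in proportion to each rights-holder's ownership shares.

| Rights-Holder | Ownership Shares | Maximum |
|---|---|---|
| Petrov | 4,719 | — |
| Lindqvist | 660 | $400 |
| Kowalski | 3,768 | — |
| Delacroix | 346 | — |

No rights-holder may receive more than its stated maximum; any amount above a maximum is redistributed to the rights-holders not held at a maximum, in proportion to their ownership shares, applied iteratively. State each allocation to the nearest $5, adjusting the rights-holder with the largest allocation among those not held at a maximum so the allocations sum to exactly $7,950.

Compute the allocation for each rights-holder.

Petrov: $4,035; Lindqvist: $400; Kowalski: $3,220; Delacroix: $295

Sum of ownership shares: 9,493.
Pro-rata shares before constraints: Petrov 3,951.97; Lindqvist 552.72; Kowalski 3,155.55; Delacroix 289.76.
Held at cap: Lindqvist ($400); residual $7,550 reallocated over remaining ownership shares 8,833.
Redistributed shares: Petrov 4,033.56 → $4,035; Kowalski 3,220.70 → $3,220; Delacroix 295.74 → $295.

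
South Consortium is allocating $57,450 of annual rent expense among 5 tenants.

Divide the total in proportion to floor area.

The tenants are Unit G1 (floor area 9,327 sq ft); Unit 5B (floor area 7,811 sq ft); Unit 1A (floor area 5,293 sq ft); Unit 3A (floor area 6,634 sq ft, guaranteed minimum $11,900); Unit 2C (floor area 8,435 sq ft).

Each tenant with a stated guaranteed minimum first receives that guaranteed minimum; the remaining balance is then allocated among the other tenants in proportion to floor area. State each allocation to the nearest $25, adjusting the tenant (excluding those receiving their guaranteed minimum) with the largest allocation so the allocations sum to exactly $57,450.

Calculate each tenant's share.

Fund the minimums — Unit 3A $11,900. Balance $45,550.
Balance split over remaining floor area 30,866: Unit G1 13,764.17 → $13,775; Unit 5B 11,526.96 → $11,525; Unit 1A 7,811.06 → $7,800; Unit 2C 12,447.81 → $12,450.

Unit G1: $13,775; Unit 5B: $11,525; Unit 1A: $7,800; Unit 3A: $11,900; Unit 2C: $12,450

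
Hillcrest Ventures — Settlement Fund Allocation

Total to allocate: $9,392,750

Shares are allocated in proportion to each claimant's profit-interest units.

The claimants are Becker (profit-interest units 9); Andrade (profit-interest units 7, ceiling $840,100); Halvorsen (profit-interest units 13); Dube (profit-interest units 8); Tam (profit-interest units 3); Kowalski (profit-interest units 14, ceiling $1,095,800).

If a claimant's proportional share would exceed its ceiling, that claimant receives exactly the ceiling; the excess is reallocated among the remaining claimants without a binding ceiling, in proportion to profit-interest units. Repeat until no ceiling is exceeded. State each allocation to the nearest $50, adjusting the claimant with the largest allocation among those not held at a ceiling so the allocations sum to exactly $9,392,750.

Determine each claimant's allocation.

Becker: $2,033,700 | Andrade: $840,100 | Halvorsen: $2,937,550 | Dube: $1,807,700 | Tam: $677,900 | Kowalski: $1,095,800

Total profit-interest units = 54.
Unconstrained shares: Becker 1,565,458.33; Andrade 1,217,578.70; Halvorsen 2,261,217.59; Dube 1,391,518.52; Tam 521,819.44; Kowalski 2,435,157.41.
Held at cap: Andrade ($840,100), Kowalski ($1,095,800); residual $7,456,850 reallocated over remaining profit-interest units 33.
Redistributed shares: Becker 2,033,686.36 → $2,033,700; Halvorsen 2,937,546.97 → $2,937,550; Dube 1,807,721.21 → $1,807,700; Tam 677,895.45 → $677,900.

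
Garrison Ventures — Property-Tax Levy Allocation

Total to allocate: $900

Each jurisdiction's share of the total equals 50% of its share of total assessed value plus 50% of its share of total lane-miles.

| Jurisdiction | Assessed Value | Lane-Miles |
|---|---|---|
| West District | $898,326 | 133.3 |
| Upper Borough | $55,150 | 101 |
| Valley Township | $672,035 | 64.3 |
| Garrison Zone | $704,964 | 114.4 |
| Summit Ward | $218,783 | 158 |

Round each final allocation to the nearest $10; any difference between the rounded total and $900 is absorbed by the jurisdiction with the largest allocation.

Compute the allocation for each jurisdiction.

West District: $270; Upper Borough: $90; Valley Township: $170; Garrison Zone: $210; Summit Ward: $160

Assessed value total 2,549,258; lane-miles total 571.
Combined weights (50% assessed value + 50% lane-miles): West District 0.2929; Upper Borough 0.0993; Valley Township 0.1881; Garrison Zone 0.2384; Summit Ward 0.1813.
Unrounded shares: West District 263.63; Upper Borough 89.33; Valley Township 169.30; Garrison Zone 214.60; Summit Ward 163.14.
At nearest $10: West District $260; Upper Borough $90; Valley Township $170; Garrison Zone $210; Summit Ward $160. Sum = $890.
Difference $900 − $890 = +$10 applied to largest allocation (West District): West District becomes $270.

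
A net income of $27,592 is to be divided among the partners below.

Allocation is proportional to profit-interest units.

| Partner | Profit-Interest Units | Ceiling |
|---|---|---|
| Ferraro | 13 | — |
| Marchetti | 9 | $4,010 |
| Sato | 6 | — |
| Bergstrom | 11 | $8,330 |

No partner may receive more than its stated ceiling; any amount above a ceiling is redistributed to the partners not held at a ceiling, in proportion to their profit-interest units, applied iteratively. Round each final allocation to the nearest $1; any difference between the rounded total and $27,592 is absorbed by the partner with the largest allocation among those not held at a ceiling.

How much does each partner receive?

Ferraro: $10,436 · Marchetti: $4,010 · Sato: $4,816 · Bergstrom: $8,330

Combined profit-interest units = 39.
Unconstrained shares: Ferraro 9,197.33; Marchetti 6,367.38; Sato 4,244.92; Bergstrom 7,782.36.
Capped: Marchetti ($4,010); remaining pool $23,582 reallocated over remaining profit-interest units 30.
Capped: Bergstrom ($8,330); remaining pool $15,252 reallocated over remaining profit-interest units 19.
Shares after redistribution: Ferraro 10,435.58 → $10,436; Sato 4,816.42 → $4,816.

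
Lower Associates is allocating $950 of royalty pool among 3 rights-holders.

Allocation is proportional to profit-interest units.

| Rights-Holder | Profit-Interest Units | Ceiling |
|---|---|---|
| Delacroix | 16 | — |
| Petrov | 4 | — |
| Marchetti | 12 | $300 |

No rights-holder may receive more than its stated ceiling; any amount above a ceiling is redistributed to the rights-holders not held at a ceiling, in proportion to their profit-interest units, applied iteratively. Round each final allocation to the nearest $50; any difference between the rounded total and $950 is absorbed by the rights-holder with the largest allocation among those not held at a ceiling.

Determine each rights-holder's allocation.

Delacroix: $500; Petrov: $150; Marchetti: $300

Combined profit-interest units = 32.
Pro-rata shares before constraints: Delacroix 475.00; Petrov 118.75; Marchetti 356.25.
Cap binds for Marchetti ($300); residual $650 reallocated over remaining profit-interest units 20.
Redistributed shares: Delacroix 520.00 → $500; Petrov 130.00 → $150.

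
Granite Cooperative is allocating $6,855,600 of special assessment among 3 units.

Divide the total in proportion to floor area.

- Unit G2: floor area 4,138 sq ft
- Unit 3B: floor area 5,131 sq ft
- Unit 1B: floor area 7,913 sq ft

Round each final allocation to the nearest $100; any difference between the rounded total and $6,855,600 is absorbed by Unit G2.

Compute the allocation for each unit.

Unit G2: $1,651,000 · Unit 3B: $2,047,300 · Unit 1B: $3,157,300

Sum of floor area: 17,182.
Unrounded shares: Unit G2 4,138/17,182 × $6,855,600 = 1,651,057.66; Unit 3B 5,131/17,182 × $6,855,600 = 2,047,263.62; Unit 1B 7,913/17,182 × $6,855,600 = 3,157,278.71.
At nearest $100: Unit G2 $1,651,100; Unit 3B $2,047,300; Unit 1B $3,157,300. Sum = $6,855,700.
Difference $6,855,600 − $6,855,700 = −$100 applied to Unit G2: Unit G2 becomes $1,651,000.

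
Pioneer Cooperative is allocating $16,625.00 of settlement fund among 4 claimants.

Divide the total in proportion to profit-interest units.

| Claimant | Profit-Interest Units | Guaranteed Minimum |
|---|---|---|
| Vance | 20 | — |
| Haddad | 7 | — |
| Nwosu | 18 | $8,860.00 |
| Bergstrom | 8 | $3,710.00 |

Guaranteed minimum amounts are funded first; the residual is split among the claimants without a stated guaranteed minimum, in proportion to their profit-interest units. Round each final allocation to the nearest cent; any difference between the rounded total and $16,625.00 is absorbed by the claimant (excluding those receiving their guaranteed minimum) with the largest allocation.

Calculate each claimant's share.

Vance: $3,003.70 | Haddad: $1,051.30 | Nwosu: $8,860.00 | Bergstrom: $3,710.00

Guaranteed amounts: Nwosu $8,860.00; Bergstrom $3,710.00. Balance $4,055.00.
Balance split over remaining profit-interest units 27: Vance 3,003.7037 → $3,003.70; Haddad 1,051.2963 → $1,051.30.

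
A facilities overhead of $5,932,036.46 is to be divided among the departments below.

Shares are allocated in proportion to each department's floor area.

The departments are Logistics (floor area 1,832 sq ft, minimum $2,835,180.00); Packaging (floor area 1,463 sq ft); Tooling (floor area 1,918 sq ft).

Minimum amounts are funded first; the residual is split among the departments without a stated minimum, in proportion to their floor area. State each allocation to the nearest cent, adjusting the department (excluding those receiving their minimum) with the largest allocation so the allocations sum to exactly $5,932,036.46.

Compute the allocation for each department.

Logistics: $2,835,180.00; Packaging: $1,340,047.62; Tooling: $1,756,808.84

Fund the minimums — Logistics $2,835,180.00. Balance $3,096,856.46.
Balance split over remaining floor area 3,381: Packaging 1,340,047.6193 → $1,340,047.62; Tooling 1,756,808.8407 → $1,756,808.84.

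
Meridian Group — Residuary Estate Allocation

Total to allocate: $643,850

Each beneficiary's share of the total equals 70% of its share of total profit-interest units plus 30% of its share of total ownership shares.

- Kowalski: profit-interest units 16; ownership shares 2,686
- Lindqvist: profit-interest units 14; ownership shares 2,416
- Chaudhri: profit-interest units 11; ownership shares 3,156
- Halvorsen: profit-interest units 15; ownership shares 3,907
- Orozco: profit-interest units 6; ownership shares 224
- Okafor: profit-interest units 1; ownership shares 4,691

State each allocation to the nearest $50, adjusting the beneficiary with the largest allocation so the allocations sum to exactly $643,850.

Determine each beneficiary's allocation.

Kowalski: $144,850; Lindqvist: $127,500; Chaudhri: $114,400; Halvorsen: $151,450; Orozco: $45,450; Okafor: $60,200

Profit-interest units total 63; ownership shares total 17,080.
Combined weights (70% profit-interest units + 30% ownership shares): Kowalski 0.2250; Lindqvist 0.1980; Chaudhri 0.1777; Halvorsen 0.2353; Orozco 0.0706; Okafor 0.0935.
Raw shares: Kowalski 144,837.77; Lindqvist 127,476.60; Chaudhri 114,383.48; Halvorsen 151,491.97; Orozco 45,456.51; Okafor 60,203.66.
At nearest $50: Kowalski $144,850; Lindqvist $127,500; Chaudhri $114,400; Halvorsen $151,500; Orozco $45,450; Okafor $60,200. Sum = $643,900.
Difference $643,850 − $643,900 = −$50 applied to largest allocation (Halvorsen): Halvorsen becomes $151,450.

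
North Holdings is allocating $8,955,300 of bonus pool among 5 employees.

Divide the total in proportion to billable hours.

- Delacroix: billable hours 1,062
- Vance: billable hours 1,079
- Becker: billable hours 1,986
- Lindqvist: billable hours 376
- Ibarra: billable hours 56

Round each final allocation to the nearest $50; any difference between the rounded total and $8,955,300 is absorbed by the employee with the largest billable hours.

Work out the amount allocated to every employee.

Total billable hours = 1,062 + 1,079 + 1,986 + 376 + 56 = 4,559.
Raw shares: Delacroix 2,086,099.71; Vance 2,119,493.02; Becker 3,901,124.33; Lindqvist 738,581.44; Ibarra 110,001.49.
After rounding ($50): Delacroix $2,086,100; Vance $2,119,500; Becker $3,901,100; Lindqvist $738,600; Ibarra $110,000. Sum = $8,955,300.
No rounding difference to absorb.

Delacroix: $2,086,100 · Vance: $2,119,500 · Becker: $3,901,100 · Lindqvist: $738,600 · Ibarra: $110,000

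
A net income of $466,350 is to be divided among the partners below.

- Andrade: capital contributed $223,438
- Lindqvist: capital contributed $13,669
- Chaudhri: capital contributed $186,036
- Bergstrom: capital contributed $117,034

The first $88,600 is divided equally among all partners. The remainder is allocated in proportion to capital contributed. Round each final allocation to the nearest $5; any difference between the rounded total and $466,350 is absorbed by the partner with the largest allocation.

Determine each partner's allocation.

Andrade: $178,400 · Lindqvist: $31,710 · Chaudhri: $152,245 · Bergstrom: $103,995

Equal tier: $88,600 ÷ 4 = $22,150 apiece.
Remainder $377,750 by capital contributed (total 540,177): Andrade 156,251.94 → $156,250; Lindqvist 9,558.84 → $9,560; Chaudhri 130,096.43 → $130,095; Bergstrom 81,842.79 → $81,845.
Totals: Andrade $22,150 + $156,250 = $178,400; Lindqvist $22,150 + $9,560 = $31,710; Chaudhri $22,150 + $130,095 = $152,245; Bergstrom $22,150 + $81,845 = $103,995.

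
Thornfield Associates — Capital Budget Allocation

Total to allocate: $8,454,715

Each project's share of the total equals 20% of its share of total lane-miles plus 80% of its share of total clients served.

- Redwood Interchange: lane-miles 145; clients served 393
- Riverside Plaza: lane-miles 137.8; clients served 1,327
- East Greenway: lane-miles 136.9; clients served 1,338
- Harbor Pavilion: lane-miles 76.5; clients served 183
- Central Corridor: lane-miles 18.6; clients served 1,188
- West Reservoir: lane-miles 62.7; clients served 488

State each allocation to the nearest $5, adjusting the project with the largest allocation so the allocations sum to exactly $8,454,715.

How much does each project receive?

Redwood Interchange: $965,170 · Riverside Plaza: $2,228,890 · East Greenway: $2,241,390 · Harbor Pavilion: $475,730 · Central Corridor: $1,688,660 · West Reservoir: $854,875

Totals — lane-miles 577.5, clients served 4,917.
Blended shares (20% lane-miles + 80% clients served): Redwood Interchange 0.1142; Riverside Plaza 0.2636; East Greenway 0.2651; Harbor Pavilion 0.0563; Central Corridor 0.1997; West Reservoir 0.1011.
Proportional shares: Redwood Interchange 965,172.32; Riverside Plaza 2,228,890.73; East Greenway 2,241,386.98; Harbor Pavilion 475,727.87; Central Corridor 1,688,661.49; West Reservoir 854,875.62.
At nearest $5: Redwood Interchange $965,170; Riverside Plaza $2,228,890; East Greenway $2,241,385; Harbor Pavilion $475,730; Central Corridor $1,688,660; West Reservoir $854,875. Sum = $8,454,710.
Difference $8,454,715 − $8,454,710 = +$5 applied to largest allocation (East Greenway): East Greenway becomes $2,241,390.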